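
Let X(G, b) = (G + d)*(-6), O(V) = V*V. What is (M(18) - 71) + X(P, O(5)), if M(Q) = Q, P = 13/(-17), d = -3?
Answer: -517/17 ≈ -30.412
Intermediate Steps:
O(V) = V**2
P = -13/17 (P = 13*(-1/17) = -13/17 ≈ -0.76471)
X(G, b) = 18 - 6*G (X(G, b) = (G - 3)*(-6) = (-3 + G)*(-6) = 18 - 6*G)
(M(18) - 71) + X(P, O(5)) = (18 - 71) + (18 - 6*(-13/17)) = -53 + (18 + 78/17) = -53 + 384/17 = -517/17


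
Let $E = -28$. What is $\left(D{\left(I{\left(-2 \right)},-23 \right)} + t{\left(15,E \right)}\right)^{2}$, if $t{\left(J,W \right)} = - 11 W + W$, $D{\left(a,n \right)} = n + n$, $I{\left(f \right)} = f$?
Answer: $54756$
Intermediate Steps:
$D{\left(a,n \right)} = 2 n$
$t{\left(J,W \right)} = - 10 W$
$\left(D{\left(I{\left(-2 \right)},-23 \right)} + t{\left(15,E \right)}\right)^{2} = \left(2 \left(-23\right) - -280\right)^{2} = \left(-46 + 280\right)^{2} = 234^{2} = 54756$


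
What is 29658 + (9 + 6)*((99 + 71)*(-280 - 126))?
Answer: -1005642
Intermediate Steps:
29658 + (9 + 6)*((99 + 71)*(-280 - 126)) = 29658 + 15*(170*(-406)) = 29658 + 15*(-69020) = 29658 - 1035300 = -1005642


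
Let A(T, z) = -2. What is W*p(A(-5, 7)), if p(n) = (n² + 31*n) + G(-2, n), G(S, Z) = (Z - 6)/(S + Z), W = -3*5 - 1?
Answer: 896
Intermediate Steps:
W = -16 (W = -15 - 1 = -16)
G(S, Z) = (-6 + Z)/(S + Z)
p(n) = n² + 31*n + (-6 + n)/(-2 + n) (p(n) = (n² + 31*n) + (-6 + n)/(-2 + n) = n² + 31*n + (-6 + n)/(-2 + n))
W*p(A(-5, 7)) = -16*(-6 - 2 - 2*(-2 - 2)*(31 - 2))/(-2 - 2) = -16*(-6 - 2 - 2*(-4)*29)/(-4) = -(-4)*(-6 - 2 + 232) = -(-4)*224 = -16*(-56) = 896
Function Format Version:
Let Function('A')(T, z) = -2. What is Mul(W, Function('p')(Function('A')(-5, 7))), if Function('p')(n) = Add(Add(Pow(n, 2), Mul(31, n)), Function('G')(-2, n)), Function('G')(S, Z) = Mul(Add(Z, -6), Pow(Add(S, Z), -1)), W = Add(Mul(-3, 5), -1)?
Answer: 896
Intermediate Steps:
W = -16 (W = Add(-15, -1) = -16)
Function('G')(S, Z) = Mul(Pow(Add(S, Z), -1), Add(-6, Z)) (Function('G')(S, Z) = Mul(Add(-6, Z), Pow(Add(S, Z), -1)) = Mul(Pow(Add(S, Z), -1), Add(-6, Z)))
Function('p')(n) = Add(Pow(n, 2), Mul(31, n), Mul(Pow(Add(-2, n), -1), Add(-6, n))) (Function('p')(n) = Add(Add(Pow(n, 2), Mul(31, n)), Mul(Pow(Add(-2, n), -1), Add(-6, n))) = Add(Pow(n, 2), Mul(31, n), Mul(Pow(Add(-2, n), -1), Add(-6, n))))
Mul(W, Function('p')(Function('A')(-5, 7))) = Mul(-16, Mul(Pow(Add(-2, -2), -1), Add(-6, -2, Mul(-2, Add(-2, -2), Add(31, -2))))) = Mul(-16, Mul(Pow(-4, -1), Add(-6, -2, Mul(-2, -4, 29)))) = Mul(-16, Mul(Rational(-1, 4), Add(-6, -2, 232))) = Mul(-16, Mul(Rational(-1, 4), 224)) = Mul(-16, -56) = 896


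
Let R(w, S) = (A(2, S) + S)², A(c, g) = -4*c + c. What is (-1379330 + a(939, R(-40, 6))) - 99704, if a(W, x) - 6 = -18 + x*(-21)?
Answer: -1479046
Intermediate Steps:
A(c, g) = -3*c
R(w, S) = (-6 + S)² (R(w, S) = (-3*2 + S)² = (-6 + S)²)
a(W, x) = -12 - 21*x (a(W, x) = 6 + (-18 + x*(-21)) = 6 + (-18 - 21*x) = -12 - 21*x)
(-1379330 + a(939, R(-40, 6))) - 99704 = (-1379330 + (-12 - 21*(-6 + 6)²)) - 99704 = (-1379330 + (-12 - 21*0²)) - 99704 = (-1379330 + (-12 - 21*0)) - 99704 = (-1379330 + (-12 + 0)) - 99704 = (-1379330 - 12) - 99704 = -1379342 - 99704 = -1479046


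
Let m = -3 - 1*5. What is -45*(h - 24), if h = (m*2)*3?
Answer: 3240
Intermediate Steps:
m = -8 (m = -3 - 5 = -8)
h = -48 (h = -8*2*3 = -16*3 = -48)
-45*(h - 24) = -45*(-48 - 24) = -45*(-72) = 3240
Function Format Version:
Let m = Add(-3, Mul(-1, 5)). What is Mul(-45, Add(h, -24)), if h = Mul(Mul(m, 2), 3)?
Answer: 3240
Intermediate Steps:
m = -8 (m = Add(-3, -5) = -8)
h = -48 (h = Mul(Mul(-8, 2), 3) = Mul(-16, 3) = -48)
Mul(-45, Add(h, -24)) = Mul(-45, Add(-48, -24)) = Mul(-45, -72) = 3240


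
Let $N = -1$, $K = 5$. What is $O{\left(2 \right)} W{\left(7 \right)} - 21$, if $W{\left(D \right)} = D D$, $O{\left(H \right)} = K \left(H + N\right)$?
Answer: $224$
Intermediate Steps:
$O{\left(H \right)} = -5 + 5 H$ ($O{\left(H \right)} = 5 \left(H - 1\right) = 5 \left(-1 + H\right) = -5 + 5 H$)
$W{\left(D \right)} = D^{2}$
$O{\left(2 \right)} W{\left(7 \right)} - 21 = \left(-5 + 5 \cdot 2\right) 7^{2} - 21 = \left(-5 + 10\right) 49 - 21 = 5 \cdot 49 - 21 = 245 - 21 = 224$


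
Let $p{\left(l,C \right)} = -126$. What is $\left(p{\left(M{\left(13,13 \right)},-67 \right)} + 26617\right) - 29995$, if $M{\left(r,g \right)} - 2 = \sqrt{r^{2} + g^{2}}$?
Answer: $-3504$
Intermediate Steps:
$M{\left(r,g \right)} = 2 + \sqrt{g^{2} + r^{2}}$ ($M{\left(r,g \right)} = 2 + \sqrt{r^{2} + g^{2}} = 2 + \sqrt{g^{2} + r^{2}}$)
$\left(p{\left(M{\left(13,13 \right)},-67 \right)} + 26617\right) - 29995 = \left(-126 + 26617\right) - 29995 = 26491 - 29995 = -3504$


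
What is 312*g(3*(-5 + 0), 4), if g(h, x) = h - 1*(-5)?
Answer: -3120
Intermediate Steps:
g(h, x) = 5 + h (g(h, x) = h + 5 = 5 + h)
312*g(3*(-5 + 0), 4) = 312*(5 + 3*(-5 + 0)) = 312*(5 + 3*(-5)) = 312*(5 - 15) = 312*(-10) = -3120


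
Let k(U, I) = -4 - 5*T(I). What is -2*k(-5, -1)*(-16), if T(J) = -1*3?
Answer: 352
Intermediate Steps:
T(J) = -3
k(U, I) = 11 (k(U, I) = -4 - 5*(-3) = -4 + 15 = 11)
-2*k(-5, -1)*(-16) = -2*11*(-16) = -22*(-16) = 352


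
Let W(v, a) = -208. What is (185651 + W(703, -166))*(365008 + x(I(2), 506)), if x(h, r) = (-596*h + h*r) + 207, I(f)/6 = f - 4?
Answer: 67926843685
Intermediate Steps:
I(f) = -24 + 6*f (I(f) = 6*(f - 4) = 6*(-4 + f) = -24 + 6*f)
x(h, r) = 207 - 596*h + h*r
(185651 + W(703, -166))*(365008 + x(I(2), 506)) = (185651 - 208)*(365008 + (207 - 596*(-24 + 6*2) + (-24 + 6*2)*506)) = 185443*(365008 + (207 - 596*(-24 + 12) + (-24 + 12)*506)) = 185443*(365008 + (207 - 596*(-12) - 12*506)) = 185443*(365008 + (207 + 7152 - 6072)) = 185443*(365008 + 1287) = 185443*366295 = 67926843685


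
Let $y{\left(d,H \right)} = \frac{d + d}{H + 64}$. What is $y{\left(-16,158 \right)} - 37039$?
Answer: $- \frac{4111345}{111} \approx -37039.0$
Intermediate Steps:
$y{\left(d,H \right)} = \frac{2 d}{64 + H}$
$y{\left(-16,158 \right)} - 37039 = 2 \left(-16\right) \frac{1}{64 + 158} - 37039 = 2 \left(-16\right) \frac{1}{222} - 37039 = - \frac{16}{111} - 37039 = - \frac{4111345}{111}$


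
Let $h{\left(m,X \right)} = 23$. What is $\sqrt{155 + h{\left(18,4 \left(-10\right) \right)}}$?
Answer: $\sqrt{178} \approx 13.342$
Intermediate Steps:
$\sqrt{155 + h{\left(18,4 \left(-10\right) \right)}} = \sqrt{155 + 23} = \sqrt{178}$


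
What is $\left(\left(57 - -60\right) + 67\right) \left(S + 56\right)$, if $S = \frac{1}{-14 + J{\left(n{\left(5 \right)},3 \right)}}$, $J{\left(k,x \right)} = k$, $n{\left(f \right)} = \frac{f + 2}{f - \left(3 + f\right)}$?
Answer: $\frac{504344}{49} \approx 10293.0$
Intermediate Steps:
$n{\left(f \right)} = - \frac{2}{3} - \frac{f}{3}$ ($n{\left(f \right)} = \frac{2 + f}{-3} = \left(2 + f\right) \left(- \frac{1}{3}\right) = - \frac{2}{3} - \frac{f}{3}$)
$S = - \frac{3}{49}$ ($S = \frac{1}{-14 - \frac{7}{3}} = \frac{1}{- \frac{49}{3}} = - \frac{3}{49} \approx -0.061224$)
$\left(\left(57 - -60\right) + 67\right) \left(S + 56\right) = \left(\left(57 - -60\right) + 67\right) \left(- \frac{3}{49} + 56\right) = \left(\left(57 + 60\right) + 67\right) \frac{2741}{49} = \left(117 + 67\right) \frac{2741}{49} = 184 \cdot \frac{2741}{49} = \frac{504344}{49}$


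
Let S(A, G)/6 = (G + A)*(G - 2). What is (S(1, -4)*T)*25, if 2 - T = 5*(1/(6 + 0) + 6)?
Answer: -77850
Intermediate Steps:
T = -173/6 (T = 2 - 5*(1/(6 + 0) + 6) = 2 - 5*(1/6 + 6) = 2 - 5*(⅙ + 6) = 2 - 5*37/6 = 2 - 1*185/6 = 2 - 185/6 = -173/6 ≈ -28.833)
S(A, G) = 6*(-2 + G)*(A + G) (S(A, G) = 6*((G + A)*(G - 2)) = 6*((A + G)*(-2 + G)) = 6*((-2 + G)*(A + G)) = 6*(-2 + G)*(A + G))
(S(1, -4)*T)*25 = ((-12*1 - 12*(-4) + 6*(-4)² + 6*1*(-4))*(-173/6))*25 = ((-12 + 48 + 6*16 - 24)*(-173/6))*25 = ((-12 + 48 + 96 - 24)*(-173/6))*25 = (108*(-173/6))*25 = -3114*25 = -77850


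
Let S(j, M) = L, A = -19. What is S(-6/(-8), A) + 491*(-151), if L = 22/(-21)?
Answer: -1556983/21 ≈ -74142.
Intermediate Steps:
L = -22/21 (L = 22*(-1/21) = -22/21 ≈ -1.0476)
S(j, M) = -22/21
S(-6/(-8), A) + 491*(-151) = -22/21 + 491*(-151) = -22/21 - 74141 = -1556983/21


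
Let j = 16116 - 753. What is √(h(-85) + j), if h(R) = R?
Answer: √15278 ≈ 123.60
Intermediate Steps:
j = 15363
√(h(-85) + j) = √(-85 + 15363) = √15278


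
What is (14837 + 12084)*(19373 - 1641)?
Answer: 477363172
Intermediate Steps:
(14837 + 12084)*(19373 - 1641) = 26921*17732 = 477363172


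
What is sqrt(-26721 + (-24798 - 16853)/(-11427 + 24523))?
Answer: 17*I*sqrt(3964823822)/6548 ≈ 163.48*I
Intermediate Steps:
sqrt(-26721 + (-24798 - 16853)/(-11427 + 24523)) = sqrt(-26721 - 41651/13096) = sqrt(-349979867/13096) = 17*I*sqrt(3964823822)/6548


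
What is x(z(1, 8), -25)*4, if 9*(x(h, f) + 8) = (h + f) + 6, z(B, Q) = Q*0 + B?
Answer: -40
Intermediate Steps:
z(B, Q) = B (z(B, Q) = 0 + B = B)
x(h, f) = -22/3 + f/9 + h/9 (x(h, f) = -8 + ((h + f) + 6)/9 = -8 + ((f + h) + 6)/9 = -8 + (6 + f + h)/9 = -8 + (⅔ + f/9 + h/9) = -22/3 + f/9 + h/9)
x(z(1, 8), -25)*4 = (-22/3 + (⅑)*(-25) + (⅑)*1)*4 = (-22/3 - 25/9 + ⅑)*4 = -10*4 = -40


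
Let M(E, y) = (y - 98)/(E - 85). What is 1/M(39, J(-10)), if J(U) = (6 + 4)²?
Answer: -23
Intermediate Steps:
J(U) = 100 (J(U) = 10² = 100)
M(E, y) = (-98 + y)/(-85 + E)
1/M(39, J(-10)) = 1/((-98 + 100)/(-85 + 39)) = 1/(2/(-46)) = 1/(-1/46*2) = 1/(-1/23) = -23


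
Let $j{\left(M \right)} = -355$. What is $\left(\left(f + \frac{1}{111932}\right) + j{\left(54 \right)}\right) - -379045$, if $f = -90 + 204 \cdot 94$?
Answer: $\frac{44523863233}{111932} \approx 3.9778 \cdot 10^{5}$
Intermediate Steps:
$f = 19086$ ($f = -90 + 19176 = 19086$)
$\left(\left(f + \frac{1}{111932}\right) + j{\left(54 \right)}\right) - -379045 = \left(\left(19086 + \frac{1}{111932}\right) - 355\right) - -379045 = \left(\left(19086 + \frac{1}{111932}\right) - 355\right) + 379045 = \left(\frac{2136334153}{111932} - 355\right) + 379045 = \frac{2096598293}{111932} + 379045 = \frac{44523863233}{111932}$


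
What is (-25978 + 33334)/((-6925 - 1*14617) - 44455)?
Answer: -2452/21999 ≈ -0.11146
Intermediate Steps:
(-25978 + 33334)/((-6925 - 1*14617) - 44455) = 7356/((-6925 - 14617) - 44455) = 7356/(-21542 - 44455) = 7356/(-65997) = 7356*(-1/65997) = -2452/21999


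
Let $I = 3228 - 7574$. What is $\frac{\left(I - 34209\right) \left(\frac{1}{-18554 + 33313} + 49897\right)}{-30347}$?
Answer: $\frac{28393051864320}{447891373} \approx 63393.0$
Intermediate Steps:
$I = -4346$ ($I = 3228 - 7574 = -4346$)
$\frac{\left(I - 34209\right) \left(\frac{1}{-18554 + 33313} + 49897\right)}{-30347} = \frac{\left(-4346 - 34209\right) \left(\frac{1}{-18554 + 33313} + 49897\right)}{-30347} = - 38555 \left(\frac{1}{14759} + 49897\right) \left(- \frac{1}{30347}\right) = \left(-38555\right) \frac{736429824}{14759} \left(- \frac{1}{30347}\right) = \left(- \frac{28393051864320}{14759}\right) \left(- \frac{1}{30347}\right) = \frac{28393051864320}{447891373}$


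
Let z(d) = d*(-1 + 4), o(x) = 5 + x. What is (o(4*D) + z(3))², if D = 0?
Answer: 196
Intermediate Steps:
z(d) = 3*d (z(d) = d*3 = 3*d)
(o(4*D) + z(3))² = ((5 + 4*0) + 3*3)² = ((5 + 0) + 9)² = (5 + 9)² = 14² = 196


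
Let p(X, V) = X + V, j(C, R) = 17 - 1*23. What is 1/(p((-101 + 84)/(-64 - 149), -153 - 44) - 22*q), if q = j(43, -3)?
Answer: -213/13828 ≈ -0.015404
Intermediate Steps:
j(C, R) = -6 (j(C, R) = 17 - 23 = -6)
q = -6
p(X, V) = V + X
1/(p((-101 + 84)/(-64 - 149), -153 - 44) - 22*q) = 1/(((-153 - 44) + (-101 + 84)/(-64 - 149)) - 22*(-6)) = 1/((-197 - 17/(-213)) + 132) = 1/((-197 - 17*(-1/213)) + 132) = 1/((-197 + 17/213) + 132) = 1/(-41944/213 + 132) = 1/(-13828/213) = -213/13828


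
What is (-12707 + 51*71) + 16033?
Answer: 6947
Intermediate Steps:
(-12707 + 51*71) + 16033 = (-12707 + 3621) + 16033 = -9086 + 16033 = 6947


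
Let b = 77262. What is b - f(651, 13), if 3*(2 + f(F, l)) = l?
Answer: 231779/3 ≈ 77260.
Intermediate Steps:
f(F, l) = -2 + l/3
b - f(651, 13) = 77262 - (-2 + (⅓)*13) = 77262 - (-2 + 13/3) = 77262 - 1*7/3 = 77262 - 7/3 = 231779/3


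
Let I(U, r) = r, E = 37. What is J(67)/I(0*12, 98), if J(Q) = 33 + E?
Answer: 5/7 ≈ 0.71429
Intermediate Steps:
J(Q) = 70 (J(Q) = 33 + 37 = 70)
J(67)/I(0*12, 98) = 70/98 = 70*(1/98) = 5/7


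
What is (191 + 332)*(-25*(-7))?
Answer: 91525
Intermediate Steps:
(191 + 332)*(-25*(-7)) = 523*175 = 91525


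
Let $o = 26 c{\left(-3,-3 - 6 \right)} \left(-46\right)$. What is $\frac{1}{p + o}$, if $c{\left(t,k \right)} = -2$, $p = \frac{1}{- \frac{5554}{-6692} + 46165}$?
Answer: $\frac{154470867}{369494317210} \approx 0.00041806$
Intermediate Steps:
$p = \frac{3346}{154470867}$ ($p = \frac{1}{\left(-5554\right) \left(- \frac{1}{6692}\right) + 46165} = \frac{1}{\frac{2777}{3346} + 46165} = \frac{1}{\frac{154470867}{3346}} = \frac{3346}{154470867} \approx 2.1661 \cdot 10^{-5}$)
$o = 2392$ ($o = 26 \left(-2\right) \left(-46\right) = \left(-52\right) \left(-46\right) = 2392$)
$\frac{1}{p + o} = \frac{1}{\frac{3346}{154470867} + 2392} = \frac{1}{\frac{369494317210}{154470867}} = \frac{154470867}{369494317210}$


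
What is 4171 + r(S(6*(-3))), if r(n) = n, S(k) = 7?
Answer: 4178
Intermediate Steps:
4171 + r(S(6*(-3))) = 4171 + 7 = 4178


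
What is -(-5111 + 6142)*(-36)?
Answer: 37116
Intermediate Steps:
-(-5111 + 6142)*(-36) = -1031*(-36) = -1*(-37116) = 37116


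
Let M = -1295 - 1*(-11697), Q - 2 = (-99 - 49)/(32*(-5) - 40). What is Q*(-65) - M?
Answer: -105801/10 ≈ -10580.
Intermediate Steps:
Q = 137/50 (Q = 2 + (-99 - 49)/(32*(-5) - 40) = 2 - 148/(-160 - 40) = 2 - 148/(-200) = 2 - 148*(-1/200) = 2 + 37/50 = 137/50 ≈ 2.7400)
M = 10402 (M = -1295 + 11697 = 10402)
Q*(-65) - M = (137/50)*(-65) - 1*10402 = -1781/10 - 10402 = -105801/10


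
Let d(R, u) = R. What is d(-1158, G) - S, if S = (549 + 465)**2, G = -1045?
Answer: -1029354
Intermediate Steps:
S = 1028196 (S = 1014**2 = 1028196)
d(-1158, G) - S = -1158 - 1*1028196 = -1158 - 1028196 = -1029354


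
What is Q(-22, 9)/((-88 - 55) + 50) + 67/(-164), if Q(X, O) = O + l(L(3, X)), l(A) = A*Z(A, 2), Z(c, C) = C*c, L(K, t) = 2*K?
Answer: -6505/5084 ≈ -1.2795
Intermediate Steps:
l(A) = 2*A² (l(A) = A*(2*A) = 2*A²)
Q(X, O) = 72 + O (Q(X, O) = O + 2*(2*3)² = O + 2*6² = O + 2*36 = O + 72 = 72 + O)
Q(-22, 9)/((-88 - 55) + 50) + 67/(-164) = (72 + 9)/((-88 - 55) + 50) + 67/(-164) = 81/(-143 + 50) + 67*(-1/164) = 81/(-93) - 67/164 = 81*(-1/93) - 67/164 = -27/31 - 67/164 = -6505/5084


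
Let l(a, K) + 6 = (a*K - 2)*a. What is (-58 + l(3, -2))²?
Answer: 7744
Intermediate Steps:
l(a, K) = -6 + a*(-2 + K*a) (l(a, K) = -6 + (a*K - 2)*a = -6 + (K*a - 2)*a = -6 + (-2 + K*a)*a = -6 + a*(-2 + K*a))
(-58 + l(3, -2))² = (-58 + (-6 - 2*3 - 2*3²))² = (-58 + (-6 - 6 - 2*9))² = (-58 + (-6 - 6 - 18))² = (-58 - 30)² = (-88)² = 7744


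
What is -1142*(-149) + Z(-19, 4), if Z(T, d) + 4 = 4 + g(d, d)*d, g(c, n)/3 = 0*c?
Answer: 170158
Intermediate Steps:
g(c, n) = 0 (g(c, n) = 3*(0*c) = 3*0 = 0)
Z(T, d) = 0 (Z(T, d) = -4 + (4 + 0*d) = -4 + (4 + 0) = -4 + 4 = 0)
-1142*(-149) + Z(-19, 4) = -1142*(-149) + 0 = 170158 + 0 = 170158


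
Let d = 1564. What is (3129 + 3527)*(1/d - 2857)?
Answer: -7435329408/391 ≈ -1.9016e+7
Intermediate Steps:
(3129 + 3527)*(1/d - 2857) = (3129 + 3527)*(1/1564 - 2857) = 6656*(1/1564 - 2857) = 6656*(-4468347/1564) = -7435329408/391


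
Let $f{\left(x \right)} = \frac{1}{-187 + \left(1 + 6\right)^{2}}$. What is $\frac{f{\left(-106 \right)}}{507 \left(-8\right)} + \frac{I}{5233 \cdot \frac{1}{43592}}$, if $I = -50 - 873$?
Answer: $- \frac{22520888921615}{2929056624} \approx -7688.8$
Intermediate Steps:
$I = -923$ ($I = -50 - 873 = -923$)
$f{\left(x \right)} = - \frac{1}{138}$ ($f{\left(x \right)} = \frac{1}{-187 + 7^{2}} = \frac{1}{-187 + 49} = \frac{1}{-138} = - \frac{1}{138}$)
$\frac{f{\left(-106 \right)}}{507 \left(-8\right)} + \frac{I}{5233 \cdot \frac{1}{43592}} = - \frac{1}{138 \cdot 507 \left(-8\right)} - \frac{923}{5233 \cdot \frac{1}{43592}} = - \frac{1}{138 \left(-4056\right)} - \frac{923}{5233 \cdot \frac{1}{43592}} = \left(- \frac{1}{138}\right) \left(- \frac{1}{4056}\right) - \frac{923}{\frac{5233}{43592}} = \frac{1}{559728} - \frac{40235416}{5233} = - \frac{22520888921615}{2929056624}$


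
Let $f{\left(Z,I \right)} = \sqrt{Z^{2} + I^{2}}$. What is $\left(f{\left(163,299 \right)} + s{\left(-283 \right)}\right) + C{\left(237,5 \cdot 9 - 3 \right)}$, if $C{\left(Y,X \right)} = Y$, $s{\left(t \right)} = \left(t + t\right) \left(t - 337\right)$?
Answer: $351157 + \sqrt{115970} \approx 3.515 \cdot 10^{5}$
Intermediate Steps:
$s{\left(t \right)} = 2 t \left(-337 + t\right)$
$f{\left(Z,I \right)} = \sqrt{I^{2} + Z^{2}}$
$\left(f{\left(163,299 \right)} + s{\left(-283 \right)}\right) + C{\left(237,5 \cdot 9 - 3 \right)} = \left(\sqrt{299^{2} + 163^{2}} + 2 \left(-283\right) \left(-337 - 283\right)\right) + 237 = \left(\sqrt{89401 + 26569} + 2 \left(-283\right) \left(-620\right)\right) + 237 = \left(\sqrt{115970} + 350920\right) + 237 = \left(350920 + \sqrt{115970}\right) + 237 = 351157 + \sqrt{115970}$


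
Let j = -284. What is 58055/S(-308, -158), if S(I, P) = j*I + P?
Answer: 58055/87314 ≈ 0.66490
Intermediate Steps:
S(I, P) = P - 284*I (S(I, P) = -284*I + P = P - 284*I)
58055/S(-308, -158) = 58055/(-158 - 284*(-308)) = 58055/(-158 + 87472) = 58055/87314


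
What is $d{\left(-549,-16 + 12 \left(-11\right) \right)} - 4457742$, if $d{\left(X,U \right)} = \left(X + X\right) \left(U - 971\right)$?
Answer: $-3229080$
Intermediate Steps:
$d{\left(X,U \right)} = 2 X \left(-971 + U\right)$
$d{\left(-549,-16 + 12 \left(-11\right) \right)} - 4457742 = 2 \left(-549\right) \left(-971 + \left(-16 + 12 \left(-11\right)\right)\right) - 4457742 = 2 \left(-549\right) \left(-971 - 148\right) - 4457742 = 2 \left(-549\right) \left(-1119\right) - 4457742 = 1228662 - 4457742 = -3229080$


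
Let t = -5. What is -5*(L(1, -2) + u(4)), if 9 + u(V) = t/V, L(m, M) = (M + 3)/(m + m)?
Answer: 195/4 ≈ 48.750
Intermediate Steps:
L(m, M) = (3 + M)/(2*m) (L(m, M) = (3 + M)/((2*m)) = (3 + M)*(1/(2*m)) = (3 + M)/(2*m))
u(V) = -9 - 5/V
-5*(L(1, -2) + u(4)) = -5*((½)*(3 - 2)/1 + (-9 - 5/4)) = -5*((½)*1*1 + (-9 - 5*¼)) = -5*(½ + (-9 - 5/4)) = -5*(½ - 41/4) = -5*(-39/4) = 195/4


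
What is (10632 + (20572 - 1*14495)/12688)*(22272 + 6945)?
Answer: 3941516258781/12688 ≈ 3.1065e+8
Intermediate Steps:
(10632 + (20572 - 1*14495)/12688)*(22272 + 6945) = (10632 + (20572 - 14495)*(1/12688))*29217 = (10632 + 6077*(1/12688))*29217 = (10632 + 6077/12688)*29217 = (134904893/12688)*29217 = 3941516258781/12688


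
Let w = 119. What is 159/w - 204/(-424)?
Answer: 22923/12614 ≈ 1.8173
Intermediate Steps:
159/w - 204/(-424) = 159/119 - 204/(-424) = 159*(1/119) - 204*(-1/424) = 159/119 + 51/106 = 22923/12614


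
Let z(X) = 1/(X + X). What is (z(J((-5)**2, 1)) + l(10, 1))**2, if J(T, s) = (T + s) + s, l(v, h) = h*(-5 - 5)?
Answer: 290521/2916 ≈ 99.630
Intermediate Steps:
l(v, h) = -10*h (l(v, h) = h*(-10) = -10*h)
J(T, s) = T + 2*s
z(X) = 1/(2*X)
(z(J((-5)**2, 1)) + l(10, 1))**2 = (1/(2*((-5)**2 + 2*1)) - 10*1)**2 = (1/(2*(25 + 2)) - 10)**2 = ((1/2)/27 - 10)**2 = ((1/2)*(1/27) - 10)**2 = (1/54 - 10)**2 = (-539/54)**2 = 290521/2916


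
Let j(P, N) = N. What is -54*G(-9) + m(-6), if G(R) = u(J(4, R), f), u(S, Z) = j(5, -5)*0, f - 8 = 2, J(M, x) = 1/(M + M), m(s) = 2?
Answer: 2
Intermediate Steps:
J(M, x) = 1/(2*M)
f = 10 (f = 8 + 2 = 10)
u(S, Z) = 0 (u(S, Z) = -5*0 = 0)
G(R) = 0
-54*G(-9) + m(-6) = -54*0 + 2 = 0 + 2 = 2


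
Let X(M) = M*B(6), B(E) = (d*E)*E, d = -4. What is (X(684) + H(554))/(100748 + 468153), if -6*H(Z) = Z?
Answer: -745/4299 ≈ -0.17330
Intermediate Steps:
H(Z) = -Z/6
B(E) = -4*E**2 (B(E) = (-4*E)*E = -4*E**2)
X(M) = -144*M (X(M) = M*(-4*6**2) = M*(-4*36) = M*(-144) = -144*M)
(X(684) + H(554))/(100748 + 468153) = (-144*684 - 1/6*554)/(100748 + 468153) = (-98496 - 277/3)/568901 = -295765/3*1/568901 = -745/4299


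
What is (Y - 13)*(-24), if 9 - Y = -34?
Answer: -720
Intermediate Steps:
Y = 43 (Y = 9 - 1*(-34) = 9 + 34 = 43)
(Y - 13)*(-24) = (43 - 13)*(-24) = 30*(-24) = -720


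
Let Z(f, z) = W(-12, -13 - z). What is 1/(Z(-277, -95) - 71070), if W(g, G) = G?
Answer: -1/70988 ≈ -1.4087e-5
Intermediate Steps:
Z(f, z) = -13 - z
1/(Z(-277, -95) - 71070) = 1/((-13 - 1*(-95)) - 71070) = 1/((-13 + 95) - 71070) = 1/(82 - 71070) = 1/(-70988) = -1/70988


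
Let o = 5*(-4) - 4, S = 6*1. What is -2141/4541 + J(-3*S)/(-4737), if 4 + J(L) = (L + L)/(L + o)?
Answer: -70893517/150575019 ≈ -0.47082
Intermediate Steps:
S = 6
o = -24 (o = -20 - 4 = -24)
J(L) = -4 + 2*L/(-24 + L) (J(L) = -4 + (L + L)/(L - 24) = -4 + (2*L)/(-24 + L) = -4 + 2*L/(-24 + L))
-2141/4541 + J(-3*S)/(-4737) = -2141/4541 + (2*(48 - (-3)*6)/(-24 - 3*6))/(-4737) = -2141*1/4541 + (2*(48 - 1*(-18))/(-24 - 18))*(-1/4737) = -2141/4541 + (2*(48 + 18)/(-42))*(-1/4737) = -2141/4541 + (2*(-1/42)*66)*(-1/4737) = -2141/4541 - 22/7*(-1/4737) = -2141/4541 + 22/33159 = -70893517/150575019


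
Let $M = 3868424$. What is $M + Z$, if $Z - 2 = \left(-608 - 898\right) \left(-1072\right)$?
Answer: $5482858$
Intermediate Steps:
$Z = 1614434$ ($Z = 2 + \left(-608 - 898\right) \left(-1072\right) = 2 - -1614432 = 2 + 1614432 = 1614434$)
$M + Z = 3868424 + 1614434 = 5482858$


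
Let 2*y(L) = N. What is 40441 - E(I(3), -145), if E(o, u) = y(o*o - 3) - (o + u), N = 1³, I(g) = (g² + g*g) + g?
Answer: 80633/2 ≈ 40317.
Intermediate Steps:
I(g) = g + 2*g² (I(g) = (g² + g²) + g = 2*g² + g = g + 2*g²)
N = 1
y(L) = ½ (y(L) = (½)*1 = ½)
E(o, u) = ½ - o - u (E(o, u) = ½ - (o + u) = ½ + (-o - u) = ½ - o - u)
40441 - E(I(3), -145) = 40441 - (½ - 3*(1 + 2*3) - 1*(-145)) = 40441 - (½ - 3*(1 + 6) + 145) = 40441 - (½ - 3*7 + 145) = 40441 - (½ - 1*21 + 145) = 40441 - (½ - 21 + 145) = 40441 - 1*249/2 = 40441 - 249/2 = 80633/2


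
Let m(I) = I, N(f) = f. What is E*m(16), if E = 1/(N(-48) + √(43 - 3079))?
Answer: -64/445 - 8*I*√759/1335 ≈ -0.14382 - 0.16509*I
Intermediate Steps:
E = 1/(-48 + 2*I*√759) (E = 1/(-48 + √(43 - 3079)) = 1/(-48 + √(-3036)) = 1/(-48 + 2*I*√759) ≈ -0.0089888 - 0.010318*I)
E*m(16) = (-4/445 - I*√759/2670)*16 = -64/445 - 8*I*√759/1335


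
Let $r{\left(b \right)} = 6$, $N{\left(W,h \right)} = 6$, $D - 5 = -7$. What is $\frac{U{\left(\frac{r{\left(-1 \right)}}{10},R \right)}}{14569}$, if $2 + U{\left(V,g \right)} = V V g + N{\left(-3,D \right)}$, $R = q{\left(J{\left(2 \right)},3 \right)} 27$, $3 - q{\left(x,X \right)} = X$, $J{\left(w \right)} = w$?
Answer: $\frac{4}{14569} \approx 0.00027456$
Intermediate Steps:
$D = -2$ ($D = 5 - 7 = -2$)
$q{\left(x,X \right)} = 3 - X$
$R = 0$ ($R = \left(3 - 3\right) 27 = 0 \cdot 27 = 0$)
$U{\left(V,g \right)} = 4 + g V^{2}$ ($U{\left(V,g \right)} = -2 + \left(V V g + 6\right) = -2 + \left(V^{2} g + 6\right) = -2 + \left(g V^{2} + 6\right) = -2 + \left(6 + g V^{2}\right) = 4 + g V^{2}$)
$\frac{U{\left(\frac{r{\left(-1 \right)}}{10},R \right)}}{14569} = \frac{4 + 0 \left(\frac{6}{10}\right)^{2}}{14569} = \left(4 + 0 \left(6 \cdot \frac{1}{10}\right)^{2}\right) \frac{1}{14569} = \left(4 + 0 \left(\frac{3}{5}\right)^{2}\right) \frac{1}{14569} = \left(4 + 0 \cdot \frac{9}{25}\right) \frac{1}{14569} = \left(4 + 0\right) \frac{1}{14569} = 4 \cdot \frac{1}{14569} = \frac{4}{14569}$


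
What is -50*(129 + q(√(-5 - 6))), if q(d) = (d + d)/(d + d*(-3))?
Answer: -6400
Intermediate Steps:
q(d) = -1 (q(d) = (2*d)/(d - 3*d) = (2*d)/((-2*d)) = (2*d)*(-1/(2*d)) = -1)
-50*(129 + q(√(-5 - 6))) = -50*(129 - 1) = -50*128 = -6400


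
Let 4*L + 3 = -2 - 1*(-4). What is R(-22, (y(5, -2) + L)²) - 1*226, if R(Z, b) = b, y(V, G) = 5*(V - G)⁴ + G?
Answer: 2305052505/16 ≈ 1.4407e+8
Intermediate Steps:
L = -¼ (L = -¾ + (-2 - 1*(-4))/4 = -¾ + (-2 + 4)/4 = -¾ + (¼)*2 = -¾ + ½ = -¼ ≈ -0.25000)
y(V, G) = G + 5*(V - G)⁴
R(-22, (y(5, -2) + L)²) - 1*226 = ((-2 + 5*(-2 - 1*5)⁴) - ¼)² - 1*226 = ((-2 + 5*(-2 - 5)⁴) - ¼)² - 226 = ((-2 + 5*(-7)⁴) - ¼)² - 226 = ((-2 + 5*2401) - ¼)² - 226 = ((-2 + 12005) - ¼)² - 226 = (12003 - ¼)² - 226 = (48011/4)² - 226 = 2305056121/16 - 226 = 2305052505/16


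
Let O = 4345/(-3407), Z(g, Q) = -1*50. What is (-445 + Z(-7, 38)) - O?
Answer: -1682120/3407 ≈ -493.72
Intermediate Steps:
Z(g, Q) = -50
O = -4345/3407 (O = 4345*(-1/3407) = -4345/3407 ≈ -1.2753)
(-445 + Z(-7, 38)) - O = (-445 - 50) - 1*(-4345/3407) = -495 + 4345/3407 = -1682120/3407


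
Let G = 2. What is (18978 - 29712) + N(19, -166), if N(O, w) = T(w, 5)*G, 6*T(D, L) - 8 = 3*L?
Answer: -32179/3 ≈ -10726.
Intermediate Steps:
T(D, L) = 4/3 + L/2 (T(D, L) = 4/3 + (3*L)/6 = 4/3 + L/2)
N(O, w) = 23/3 (N(O, w) = (4/3 + (½)*5)*2 = (4/3 + 5/2)*2 = (23/6)*2 = 23/3)
(18978 - 29712) + N(19, -166) = (18978 - 29712) + 23/3 = -10734 + 23/3 = -32179/3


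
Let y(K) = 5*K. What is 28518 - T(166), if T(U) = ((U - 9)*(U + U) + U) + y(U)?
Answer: -24602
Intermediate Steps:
T(U) = 6*U + 2*U*(-9 + U) (T(U) = ((U - 9)*(U + U) + U) + 5*U = ((-9 + U)*(2*U) + U) + 5*U = (2*U*(-9 + U) + U) + 5*U = (U + 2*U*(-9 + U)) + 5*U = 6*U + 2*U*(-9 + U))
28518 - T(166) = 28518 - 2*166*(-6 + 166) = 28518 - 2*166*160 = 28518 - 1*53120 = 28518 - 53120 = -24602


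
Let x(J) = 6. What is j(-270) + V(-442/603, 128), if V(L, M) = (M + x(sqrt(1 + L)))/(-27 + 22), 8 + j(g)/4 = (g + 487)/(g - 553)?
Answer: -246302/4115 ≈ -59.855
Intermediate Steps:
j(g) = -32 + 4*(487 + g)/(-553 + g) (j(g) = -32 + 4*((g + 487)/(g - 553)) = -32 + 4*((487 + g)/(-553 + g)) = -32 + 4*(487 + g)/(-553 + g))
V(L, M) = -6/5 - M/5 (V(L, M) = (M + 6)/(-27 + 22) = (6 + M)/(-5) = (6 + M)*(-1/5) = -6/5 - M/5)
j(-270) + V(-442/603, 128) = 4*(4911 - 7*(-270))/(-553 - 270) + (-6/5 - 1/5*128) = 4*(4911 + 1890)/(-823) + (-6/5 - 128/5) = 4*(-1/823)*6801 - 134/5 = -27204/823 - 134/5 = -246302/4115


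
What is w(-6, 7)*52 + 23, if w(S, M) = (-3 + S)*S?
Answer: 2831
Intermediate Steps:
w(S, M) = S*(-3 + S)
w(-6, 7)*52 + 23 = -6*(-3 - 6)*52 + 23 = -6*(-9)*52 + 23 = 54*52 + 23 = 2808 + 23 = 2831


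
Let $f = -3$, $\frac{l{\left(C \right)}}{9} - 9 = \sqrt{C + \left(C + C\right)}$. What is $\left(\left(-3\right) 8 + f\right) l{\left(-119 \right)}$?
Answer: $-2187 - 243 i \sqrt{357} \approx -2187.0 - 4591.4 i$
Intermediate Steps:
$l{\left(C \right)} = 81 + 9 \sqrt{3} \sqrt{C}$ ($l{\left(C \right)} = 81 + 9 \sqrt{C + \left(C + C\right)} = 81 + 9 \sqrt{C + 2 C} = 81 + 9 \sqrt{3 C} = 81 + 9 \sqrt{3} \sqrt{C}$)
$\left(\left(-3\right) 8 + f\right) l{\left(-119 \right)} = \left(\left(-3\right) 8 - 3\right) \left(81 + 9 \sqrt{3} \sqrt{-119}\right) = \left(-24 - 3\right) \left(81 + 9 \sqrt{3} i \sqrt{119}\right) = - 27 \left(81 + 9 i \sqrt{357}\right) = -2187 - 243 i \sqrt{357}$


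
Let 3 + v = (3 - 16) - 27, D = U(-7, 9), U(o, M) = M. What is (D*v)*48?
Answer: -18576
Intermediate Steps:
D = 9
v = -43 (v = -3 + ((3 - 16) - 27) = -3 + (-13 - 27) = -3 - 40 = -43)
(D*v)*48 = (9*(-43))*48 = -387*48 = -18576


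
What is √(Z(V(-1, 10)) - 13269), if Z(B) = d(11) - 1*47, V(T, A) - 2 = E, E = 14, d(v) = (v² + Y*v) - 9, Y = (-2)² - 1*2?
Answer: 13*I*√78 ≈ 114.81*I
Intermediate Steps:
Y = 2 (Y = 4 - 2 = 2)
d(v) = -9 + v² + 2*v (d(v) = (v² + 2*v) - 9 = -9 + v² + 2*v)
V(T, A) = 16 (V(T, A) = 2 + 14 = 16)
Z(B) = 87 (Z(B) = (-9 + 11² + 2*11) - 1*47 = (-9 + 121 + 22) - 47 = 134 - 47 = 87)
√(Z(V(-1, 10)) - 13269) = √(87 - 13269) = √(-13182) = 13*I*√78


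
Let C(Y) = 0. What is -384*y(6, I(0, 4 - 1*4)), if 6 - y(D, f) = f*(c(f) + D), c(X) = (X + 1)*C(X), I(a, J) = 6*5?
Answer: 66816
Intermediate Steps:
I(a, J) = 30
c(X) = 0 (c(X) = (X + 1)*0 = (1 + X)*0 = 0)
y(D, f) = 6 - D*f (y(D, f) = 6 - f*(0 + D) = 6 - f*D = 6 - D*f)
-384*y(6, I(0, 4 - 1*4)) = -384*(6 - 1*6*30) = -384*(6 - 180) = -384*(-174) = 66816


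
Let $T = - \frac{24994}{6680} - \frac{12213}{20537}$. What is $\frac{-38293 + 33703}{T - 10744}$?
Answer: $\frac{104948177400}{245755621943} \approx 0.42704$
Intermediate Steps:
$T = - \frac{297442309}{68593580}$ ($T = \left(-24994\right) \frac{1}{6680} - \frac{12213}{20537} = - \frac{12497}{3340} - \frac{12213}{20537} = - \frac{297442309}{68593580} \approx -4.3363$)
$\frac{-38293 + 33703}{T - 10744} = \frac{-38293 + 33703}{- \frac{297442309}{68593580} - 10744} = - \frac{4590}{- \frac{737266865829}{68593580}} = \left(-4590\right) \left(- \frac{68593580}{737266865829}\right) = \frac{104948177400}{245755621943}$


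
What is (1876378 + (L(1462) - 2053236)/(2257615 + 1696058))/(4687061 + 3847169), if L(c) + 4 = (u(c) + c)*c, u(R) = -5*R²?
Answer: 3701480202479/16870777363395 ≈ 0.21940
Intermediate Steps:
L(c) = -4 + c*(c - 5*c²) (L(c) = -4 + (-5*c² + c)*c = -4 + (c - 5*c²)*c = -4 + c*(c - 5*c²))
(1876378 + (L(1462) - 2053236)/(2257615 + 1696058))/(4687061 + 3847169) = (1876378 + ((-4 + 1462² - 5*1462³) - 2053236)/(2257615 + 1696058))/(4687061 + 3847169) = (1876378 + ((-4 + 2137444 - 5*3124943128) - 2053236)/3953673)/8534230 = (1876378 + ((-4 + 2137444 - 15624715640) - 2053236)*(1/3953673))*(1/8534230) = (1876378 + (-15622578200 - 2053236)*(1/3953673))*(1/8534230) = (1876378 - 15624631436*1/3953673)*(1/8534230) = (1876378 - 15624631436/3953673)*(1/8534230) = (7402960404958/3953673)*(1/8534230) = 3701480202479/16870777363395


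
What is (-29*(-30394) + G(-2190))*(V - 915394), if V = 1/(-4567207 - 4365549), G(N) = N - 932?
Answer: -256495861400293320/319027 ≈ -8.0399e+11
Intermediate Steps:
G(N) = -932 + N
V = -1/8932756 (V = 1/(-8932756) = -1/8932756 ≈ -1.1195e-7)
(-29*(-30394) + G(-2190))*(V - 915394) = (-29*(-30394) + (-932 - 2190))*(-1/8932756 - 915394) = (881426 - 3122)*(-8176991245865/8932756) = 878304*(-8176991245865/8932756) = -256495861400293320/319027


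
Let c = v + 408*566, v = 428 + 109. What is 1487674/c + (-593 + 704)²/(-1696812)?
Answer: 64652595257/10070579220 ≈ 6.4199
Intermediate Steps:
v = 537
c = 231465 (c = 537 + 408*566 = 537 + 230928 = 231465)
1487674/c + (-593 + 704)²/(-1696812) = 1487674/231465 + (-593 + 704)²/(-1696812) = 1487674*(1/231465) + 111²*(-1/1696812) = 1487674/231465 + 12321*(-1/1696812) = 1487674/231465 - 4107/565604 = 64652595257/10070579220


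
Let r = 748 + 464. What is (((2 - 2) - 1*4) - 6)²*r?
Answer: 121200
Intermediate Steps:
r = 1212
(((2 - 2) - 1*4) - 6)²*r = (((2 - 2) - 1*4) - 6)²*1212 = ((0 - 4) - 6)²*1212 = (-4 - 6)²*1212 = (-10)²*1212 = 100*1212 = 121200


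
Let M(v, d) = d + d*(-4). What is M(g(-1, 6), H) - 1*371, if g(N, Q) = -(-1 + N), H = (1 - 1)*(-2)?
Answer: -371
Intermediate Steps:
H = 0 (H = 0*(-2) = 0)
g(N, Q) = 1 - N
M(v, d) = -3*d (M(v, d) = d - 4*d = -3*d)
M(g(-1, 6), H) - 1*371 = -3*0 - 1*371 = 0 - 371 = -371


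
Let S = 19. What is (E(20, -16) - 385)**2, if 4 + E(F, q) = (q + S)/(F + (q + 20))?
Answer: 9678321/64 ≈ 1.5122e+5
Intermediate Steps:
E(F, q) = -4 + (19 + q)/(20 + F + q) (E(F, q) = -4 + (q + 19)/(F + (q + 20)) = -4 + (19 + q)/(F + (20 + q)) = -4 + (19 + q)/(20 + F + q))
(E(20, -16) - 385)**2 = ((-61 - 4*20 - 3*(-16))/(20 + 20 - 16) - 385)**2 = ((-61 - 80 + 48)/24 - 385)**2 = ((1/24)*(-93) - 385)**2 = (-31/8 - 385)**2 = (-3111/8)**2 = 9678321/64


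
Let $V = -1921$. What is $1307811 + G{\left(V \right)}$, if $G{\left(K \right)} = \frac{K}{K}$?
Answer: $1307812$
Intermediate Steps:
$G{\left(K \right)} = 1$
$1307811 + G{\left(V \right)} = 1307811 + 1 = 1307812$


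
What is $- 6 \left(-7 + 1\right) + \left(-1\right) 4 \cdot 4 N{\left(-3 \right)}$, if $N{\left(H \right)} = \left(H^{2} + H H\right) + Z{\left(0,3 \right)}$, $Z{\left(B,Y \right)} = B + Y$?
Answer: $-300$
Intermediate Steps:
$N{\left(H \right)} = 3 + 2 H^{2}$ ($N{\left(H \right)} = \left(H^{2} + H H\right) + \left(0 + 3\right) = \left(H^{2} + H^{2}\right) + 3 = 2 H^{2} + 3 = 3 + 2 H^{2}$)
$- 6 \left(-7 + 1\right) + \left(-1\right) 4 \cdot 4 N{\left(-3 \right)} = - 6 \left(-7 + 1\right) + \left(-1\right) 4 \cdot 4 \left(3 + 2 \left(-3\right)^{2}\right) = \left(-6\right) \left(-6\right) + \left(-4\right) 4 \left(3 + 2 \cdot 9\right) = 36 - 16 \left(3 + 18\right) = 36 - 336 = -300$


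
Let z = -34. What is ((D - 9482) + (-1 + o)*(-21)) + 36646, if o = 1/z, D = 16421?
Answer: 1482625/34 ≈ 43607.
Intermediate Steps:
o = -1/34 (o = 1/(-34) = -1/34 ≈ -0.029412)
((D - 9482) + (-1 + o)*(-21)) + 36646 = ((16421 - 9482) + (-1 - 1/34)*(-21)) + 36646 = (6939 - 35/34*(-21)) + 36646 = (6939 + 735/34) + 36646 = 236661/34 + 36646 = 1482625/34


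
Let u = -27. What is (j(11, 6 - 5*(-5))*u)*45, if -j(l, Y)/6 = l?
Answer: 80190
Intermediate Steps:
j(l, Y) = -6*l
(j(11, 6 - 5*(-5))*u)*45 = (-6*11*(-27))*45 = -66*(-27)*45 = 1782*45 = 80190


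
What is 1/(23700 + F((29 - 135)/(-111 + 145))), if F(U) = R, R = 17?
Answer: 1/23717 ≈ 4.2164e-5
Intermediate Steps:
F(U) = 17
1/(23700 + F((29 - 135)/(-111 + 145))) = 1/(23700 + 17) = 1/23717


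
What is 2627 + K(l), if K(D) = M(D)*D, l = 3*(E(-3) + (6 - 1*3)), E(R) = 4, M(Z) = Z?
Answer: 3068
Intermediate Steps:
l = 21 (l = 3*(4 + (6 - 1*3)) = 3*(4 + (6 - 3)) = 3*(4 + 3) = 3*7 = 21)
K(D) = D² (K(D) = D*D = D²)
2627 + K(l) = 2627 + 21² = 2627 + 441 = 3068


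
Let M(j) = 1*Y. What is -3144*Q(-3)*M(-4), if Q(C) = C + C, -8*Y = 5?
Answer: -11790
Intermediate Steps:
Y = -5/8 (Y = -⅛*5 = -5/8 ≈ -0.62500)
Q(C) = 2*C
M(j) = -5/8 (M(j) = 1*(-5/8) = -5/8)
-3144*Q(-3)*M(-4) = -3144*2*(-3)*(-5)/8 = -(-18864)*(-5)/8 = -3144*15/4 = -11790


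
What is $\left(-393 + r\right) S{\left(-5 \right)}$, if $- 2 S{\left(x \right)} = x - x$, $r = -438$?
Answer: $0$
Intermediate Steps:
$S{\left(x \right)} = 0$ ($S{\left(x \right)} = - \frac{x - x}{2} = \left(- \frac{1}{2}\right) 0 = 0$)
$\left(-393 + r\right) S{\left(-5 \right)} = \left(-393 - 438\right) 0 = \left(-831\right) 0 = 0$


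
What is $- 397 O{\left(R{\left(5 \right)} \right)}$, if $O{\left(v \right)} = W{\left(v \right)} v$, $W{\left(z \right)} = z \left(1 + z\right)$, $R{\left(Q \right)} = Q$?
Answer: $-59550$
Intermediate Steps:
$O{\left(v \right)} = v^{2} \left(1 + v\right)$ ($O{\left(v \right)} = v \left(1 + v\right) v = v^{2} \left(1 + v\right)$)
$- 397 O{\left(R{\left(5 \right)} \right)} = - 397 \cdot 5^{2} \left(1 + 5\right) = - 397 \cdot 25 \cdot 6 = \left(-397\right) 150 = -59550$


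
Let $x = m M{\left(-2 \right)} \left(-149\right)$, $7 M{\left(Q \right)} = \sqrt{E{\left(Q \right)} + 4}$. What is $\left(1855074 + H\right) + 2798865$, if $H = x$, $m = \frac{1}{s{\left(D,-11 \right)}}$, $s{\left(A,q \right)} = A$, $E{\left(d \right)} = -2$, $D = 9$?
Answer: $4653939 - \frac{149 \sqrt{2}}{63} \approx 4.6539 \cdot 10^{6}$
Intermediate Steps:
$M{\left(Q \right)} = \frac{\sqrt{2}}{7}$ ($M{\left(Q \right)} = \frac{\sqrt{-2 + 4}}{7} = \frac{\sqrt{2}}{7}$)
$m = \frac{1}{9} \approx 0.11111$
$x = - \frac{149 \sqrt{2}}{63}$ ($x = \frac{\frac{1}{7} \sqrt{2}}{9} \left(-149\right) = \frac{\sqrt{2}}{63} \left(-149\right) = - \frac{149 \sqrt{2}}{63} \approx -3.3447$)
$H = - \frac{149 \sqrt{2}}{63} \approx -3.3447$
$\left(1855074 + H\right) + 2798865 = \left(1855074 - \frac{149 \sqrt{2}}{63}\right) + 2798865 = 4653939 - \frac{149 \sqrt{2}}{63}$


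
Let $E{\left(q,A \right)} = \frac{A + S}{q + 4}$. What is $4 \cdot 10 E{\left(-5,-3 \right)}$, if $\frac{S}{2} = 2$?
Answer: $-40$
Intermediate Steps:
$S = 4$ ($S = 2 \cdot 2 = 4$)
$E{\left(q,A \right)} = \frac{4 + A}{4 + q}$ ($E{\left(q,A \right)} = \frac{A + 4}{q + 4} = \frac{4 + A}{4 + q}$)
$4 \cdot 10 E{\left(-5,-3 \right)} = 4 \cdot 10 \frac{4 - 3}{4 - 5} = 40 \frac{1}{-1} \cdot 1 = 40 \left(\left(-1\right) 1\right) = 40 \left(-1\right) = -40$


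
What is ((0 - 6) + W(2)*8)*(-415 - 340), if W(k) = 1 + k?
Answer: -13590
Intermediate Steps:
((0 - 6) + W(2)*8)*(-415 - 340) = ((0 - 6) + (1 + 2)*8)*(-415 - 340) = (-6 + 3*8)*(-755) = (-6 + 24)*(-755) = 18*(-755) = -13590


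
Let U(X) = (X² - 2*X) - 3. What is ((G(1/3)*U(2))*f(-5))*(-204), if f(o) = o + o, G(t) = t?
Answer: -2040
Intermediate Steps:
U(X) = -3 + X² - 2*X
f(o) = 2*o
((G(1/3)*U(2))*f(-5))*(-204) = (((-3 + 2² - 2*2)/3)*(2*(-5)))*(-204) = (((-3 + 4 - 4)/3)*(-10))*(-204) = (((⅓)*(-3))*(-10))*(-204) = -1*(-10)*(-204) = 10*(-204) = -2040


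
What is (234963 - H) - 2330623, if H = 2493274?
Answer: -4588934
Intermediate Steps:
(234963 - H) - 2330623 = (234963 - 1*2493274) - 2330623 = (234963 - 2493274) - 2330623 = -2258311 - 2330623 = -4588934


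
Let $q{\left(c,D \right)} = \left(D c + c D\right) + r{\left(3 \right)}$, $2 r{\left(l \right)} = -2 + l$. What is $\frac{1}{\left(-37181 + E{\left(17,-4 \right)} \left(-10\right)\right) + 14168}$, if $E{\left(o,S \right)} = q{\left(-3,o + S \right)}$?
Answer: $- \frac{1}{22238} \approx -4.4968 \cdot 10^{-5}$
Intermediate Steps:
$r{\left(l \right)} = -1 + \frac{l}{2}$ ($r{\left(l \right)} = \frac{-2 + l}{2} = -1 + \frac{l}{2}$)
$q{\left(c,D \right)} = \frac{1}{2} + 2 D c$ ($q{\left(c,D \right)} = \left(D c + c D\right) + \left(-1 + \frac{1}{2} \cdot 3\right) = \left(D c + D c\right) + \left(-1 + \frac{3}{2}\right) = 2 D c + \frac{1}{2} = \frac{1}{2} + 2 D c$)
$E{\left(o,S \right)} = \frac{1}{2} - 6 S - 6 o$ ($E{\left(o,S \right)} = \frac{1}{2} + 2 \left(o + S\right) \left(-3\right) = \frac{1}{2} + 2 \left(S + o\right) \left(-3\right) = \frac{1}{2} - \left(6 S + 6 o\right) = \frac{1}{2} - 6 S - 6 o$)
$\frac{1}{\left(-37181 + E{\left(17,-4 \right)} \left(-10\right)\right) + 14168} = \frac{1}{\left(-37181 + \left(\frac{1}{2} - -24 - 102\right) \left(-10\right)\right) + 14168} = \frac{1}{\left(-37181 + \left(\frac{1}{2} + 24 - 102\right) \left(-10\right)\right) + 14168} = \frac{1}{\left(-37181 - -775\right) + 14168} = \frac{1}{\left(-37181 + 775\right) + 14168} = \frac{1}{-36406 + 14168} = \frac{1}{-22238} = - \frac{1}{22238}$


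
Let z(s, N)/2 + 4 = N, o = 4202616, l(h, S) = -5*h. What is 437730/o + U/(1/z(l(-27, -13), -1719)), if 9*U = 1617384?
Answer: -1301294577479503/2101308 ≈ -6.1928e+8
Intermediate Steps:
z(s, N) = -8 + 2*N
U = 539128/3 (U = (1/9)*1617384 = 539128/3 ≈ 1.7971e+5)
437730/o + U/(1/z(l(-27, -13), -1719)) = 437730/4202616 + 539128/(3*(1/(-8 + 2*(-1719)))) = 437730*(1/4202616) + 539128/(3*(1/(-8 - 3438))) = 72955/700436 + 539128/(3*(1/(-3446))) = 72955/700436 + 539128/(3*(-1/3446)) = 72955/700436 + (539128/3)*(-3446) = 72955/700436 - 1857835088/3 = -1301294577479503/2101308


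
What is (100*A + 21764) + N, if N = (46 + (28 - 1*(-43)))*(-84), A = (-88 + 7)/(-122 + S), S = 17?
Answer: 84092/7 ≈ 12013.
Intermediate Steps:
A = 27/35 (A = (-88 + 7)/(-122 + 17) = -81/(-105) = -81*(-1/105) = 27/35 ≈ 0.77143)
N = -9828 (N = (46 + (28 + 43))*(-84) = (46 + 71)*(-84) = 117*(-84) = -9828)
(100*A + 21764) + N = (100*(27/35) + 21764) - 9828 = (540/7 + 21764) - 9828 = 152888/7 - 9828 = 84092/7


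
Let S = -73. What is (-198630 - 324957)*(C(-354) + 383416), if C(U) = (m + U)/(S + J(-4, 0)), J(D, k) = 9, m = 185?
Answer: -12848193010491/64 ≈ -2.0075e+11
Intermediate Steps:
C(U) = -185/64 - U/64 (C(U) = (185 + U)/(-73 + 9) = (185 + U)/(-64) = (185 + U)*(-1/64) = -185/64 - U/64)
(-198630 - 324957)*(C(-354) + 383416) = (-198630 - 324957)*((-185/64 - 1/64*(-354)) + 383416) = -523587*((-185/64 + 177/32) + 383416) = -523587*(169/64 + 383416) = -523587*24538793/64 = -12848193010491/64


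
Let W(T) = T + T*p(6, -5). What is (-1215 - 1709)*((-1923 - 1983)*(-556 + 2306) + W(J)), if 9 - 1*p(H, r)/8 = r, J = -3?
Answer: 19987993236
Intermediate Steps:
p(H, r) = 72 - 8*r
W(T) = 113*T (W(T) = T + T*(72 - 8*(-5)) = T + T*(72 + 40) = T + T*112 = T + 112*T = 113*T)
(-1215 - 1709)*((-1923 - 1983)*(-556 + 2306) + W(J)) = (-1215 - 1709)*((-1923 - 1983)*(-556 + 2306) + 113*(-3)) = -2924*(-3906*1750 - 339) = -2924*(-6835500 - 339) = -2924*(-6835839) = 19987993236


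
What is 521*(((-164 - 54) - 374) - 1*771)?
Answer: -710123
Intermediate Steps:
521*(((-164 - 54) - 374) - 1*771) = 521*((-218 - 374) - 771) = 521*(-592 - 771) = 521*(-1363) = -710123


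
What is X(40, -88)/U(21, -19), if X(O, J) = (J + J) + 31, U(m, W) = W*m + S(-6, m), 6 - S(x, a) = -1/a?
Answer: 3045/8252 ≈ 0.36900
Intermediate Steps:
S(x, a) = 6 + 1/a (S(x, a) = 6 - (-1)/a = 6 + 1/a)
U(m, W) = 6 + 1/m + W*m (U(m, W) = W*m + (6 + 1/m) = 6 + 1/m + W*m)
X(O, J) = 31 + 2*J (X(O, J) = 2*J + 31 = 31 + 2*J)
X(40, -88)/U(21, -19) = (31 + 2*(-88))/(6 + 1/21 - 19*21) = (31 - 176)/(6 + 1/21 - 399) = -145/(-8252/21) = -145*(-21/8252) = 3045/8252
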